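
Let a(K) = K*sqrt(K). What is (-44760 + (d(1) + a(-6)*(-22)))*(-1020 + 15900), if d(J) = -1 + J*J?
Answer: -666028800 + 1964160*I*sqrt(6) ≈ -6.6603e+8 + 4.8112e+6*I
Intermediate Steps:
d(J) = -1 + J**2
a(K) = K**(3/2)
(-44760 + (d(1) + a(-6)*(-22)))*(-1020 + 15900) = (-44760 + ((-1 + 1**2) + (-6)**(3/2)*(-22)))*(-1020 + 15900) = (-44760 + ((-1 + 1) - 6*I*sqrt(6)*(-22)))*14880 = (-44760 + (0 + 132*I*sqrt(6)))*14880 = (-44760 + 132*I*sqrt(6))*14880 = -666028800 + 1964160*I*sqrt(6)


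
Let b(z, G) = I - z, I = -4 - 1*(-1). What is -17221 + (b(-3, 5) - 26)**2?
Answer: -16545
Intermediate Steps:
I = -3 (I = -4 + 1 = -3)
b(z, G) = -3 - z
-17221 + (b(-3, 5) - 26)**2 = -17221 + ((-3 - 1*(-3)) - 26)**2 = -17221 + ((-3 + 3) - 26)**2 = -17221 + (0 - 26)**2 = -17221 + (-26)**2 = -17221 + 676 = -16545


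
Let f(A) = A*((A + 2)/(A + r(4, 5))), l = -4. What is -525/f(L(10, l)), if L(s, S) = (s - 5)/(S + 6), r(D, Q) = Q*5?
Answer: -3850/3 ≈ -1283.3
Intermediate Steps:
r(D, Q) = 5*Q
L(s, S) = (-5 + s)/(6 + S)
f(A) = A*(2 + A)/(25 + A) (f(A) = A*((A + 2)/(A + 5*5)) = A*((2 + A)/(A + 25)) = A*((2 + A)/(25 + A)) = A*(2 + A)/(25 + A))
-525/f(L(10, l)) = -525*(6 - 4)*(25 + (-5 + 10)/(6 - 4))/((-5 + 10)*(2 + (-5 + 10)/(6 - 4))) = -525*2*(25 + 5/2)/(5*(2 + 5/2)) = -525/((5/2)*(9/2)/(55/2)) = -525/((5/2)*(2/55)*(9/2)) = -525/9/22 = -525*22/9 = -3850/3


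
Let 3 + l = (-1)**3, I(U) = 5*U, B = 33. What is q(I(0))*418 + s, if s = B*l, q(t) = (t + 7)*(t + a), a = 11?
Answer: 32054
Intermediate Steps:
q(t) = (7 + t)*(11 + t) (q(t) = (t + 7)*(t + 11) = (7 + t)*(11 + t))
l = -4 (l = -3 + (-1)**3 = -3 - 1 = -4)
s = -132 (s = 33*(-4) = -132)
q(I(0))*418 + s = (77 + (5*0)**2 + 18*(5*0))*418 - 132 = (77 + 0**2 + 18*0)*418 - 132 = (77 + 0 + 0)*418 - 132 = 77*418 - 132 = 32186 - 132 = 32054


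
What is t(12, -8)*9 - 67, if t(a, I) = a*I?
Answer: -931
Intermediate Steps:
t(a, I) = I*a
t(12, -8)*9 - 67 = -8*12*9 - 67 = -96*9 - 67 = -864 - 67 = -931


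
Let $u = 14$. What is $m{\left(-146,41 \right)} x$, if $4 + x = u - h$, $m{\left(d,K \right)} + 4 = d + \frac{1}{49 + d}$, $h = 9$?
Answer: $- \frac{14551}{97} \approx -150.01$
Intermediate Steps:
$m{\left(d,K \right)} = -4 + d + \frac{1}{49 + d}$ ($m{\left(d,K \right)} = -4 + \left(d + \frac{1}{49 + d}\right) = -4 + d + \frac{1}{49 + d}$)
$x = 1$ ($x = -4 + \left(14 - 9\right) = -4 + 5 = 1$)
$m{\left(-146,41 \right)} x = \frac{-195 + \left(-146\right)^{2} + 45 \left(-146\right)}{49 - 146} \cdot 1 = \frac{-195 + 21316 - 6570}{-97} \cdot 1 = \left(- \frac{1}{97}\right) 14551 \cdot 1 = \left(- \frac{14551}{97}\right) 1 = - \frac{14551}{97}$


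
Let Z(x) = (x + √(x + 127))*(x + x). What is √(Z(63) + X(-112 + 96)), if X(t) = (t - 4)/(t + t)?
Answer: √(127018 + 2016*√190)/4 ≈ 98.364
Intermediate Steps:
X(t) = (-4 + t)/(2*t) (X(t) = (-4 + t)/((2*t)) = (-4 + t)*(1/(2*t)) = (-4 + t)/(2*t))
Z(x) = 2*x*(x + √(127 + x)) (Z(x) = (x + √(127 + x))*(2*x) = 2*x*(x + √(127 + x)))
√(Z(63) + X(-112 + 96)) = √(2*63*(63 + √(127 + 63)) + (-4 + (-112 + 96))/(2*(-112 + 96))) = √(2*63*(63 + √190) + (½)*(-4 - 16)/(-16)) = √((7938 + 126*√190) + (½)*(-1/16)*(-20)) = √((7938 + 126*√190) + 5/8) = √(63509/8 + 126*√190)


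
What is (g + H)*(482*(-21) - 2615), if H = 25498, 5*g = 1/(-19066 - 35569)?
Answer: -88718505489813/273175 ≈ -3.2477e+8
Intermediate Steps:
g = -1/273175 (g = 1/(5*(-19066 - 35569)) = (⅕)/(-54635) = (⅕)*(-1/54635) = -1/273175 ≈ -3.6607e-6)
(g + H)*(482*(-21) - 2615) = (-1/273175 + 25498)*(482*(-21) - 2615) = 6965416149*(-10122 - 2615)/273175 = (6965416149/273175)*(-12737) = -88718505489813/273175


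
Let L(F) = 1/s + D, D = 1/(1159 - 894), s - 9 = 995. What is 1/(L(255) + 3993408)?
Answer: 266060/1062486133749 ≈ 2.5041e-7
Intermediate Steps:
s = 1004 (s = 9 + 995 = 1004)
D = 1/265 ≈ 0.0037736
L(F) = 1269/266060 (L(F) = 1/1004 + 1/265 = 1269/266060)
1/(L(255) + 3993408) = 1/(1269/266060 + 3993408) = 1/(1062486133749/266060) = 266060/1062486133749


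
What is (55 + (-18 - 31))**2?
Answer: 36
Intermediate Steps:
(55 + (-18 - 31))**2 = (55 - 49)**2 = 6**2 = 36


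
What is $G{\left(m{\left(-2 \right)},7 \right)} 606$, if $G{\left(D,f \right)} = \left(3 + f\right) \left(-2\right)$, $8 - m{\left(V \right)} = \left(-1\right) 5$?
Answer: $-12120$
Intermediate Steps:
$m{\left(V \right)} = 13$ ($m{\left(V \right)} = 8 - \left(-1\right) 5 = 8 - -5 = 8 + 5 = 13$)
$G{\left(D,f \right)} = -6 - 2 f$
$G{\left(m{\left(-2 \right)},7 \right)} 606 = \left(-6 - 14\right) 606 = \left(-20\right) 606 = -12120$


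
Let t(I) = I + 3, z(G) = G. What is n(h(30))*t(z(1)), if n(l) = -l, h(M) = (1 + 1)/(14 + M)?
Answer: -2/11 ≈ -0.18182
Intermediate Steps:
h(M) = 2/(14 + M)
t(I) = 3 + I
n(h(30))*t(z(1)) = (-2/(14 + 30))*(3 + 1) = -2/44*4 = -1*1/22*4 = -1/22*4 = -2/11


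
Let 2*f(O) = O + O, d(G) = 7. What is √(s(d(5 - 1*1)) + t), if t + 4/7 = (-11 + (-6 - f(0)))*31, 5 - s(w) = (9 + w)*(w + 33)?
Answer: I*√56966/7 ≈ 34.096*I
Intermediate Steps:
f(O) = O (f(O) = (O + O)/2 = (2*O)/2 = O)
s(w) = 5 - (9 + w)*(33 + w) (s(w) = 5 - (9 + w)*(w + 33) = 5 - (9 + w)*(33 + w))
t = -3693/7 (t = -4/7 + (-11 + (-6 - 1*0))*31 = -4/7 + (-11 + (-6 + 0))*31 = -4/7 + (-11 - 6)*31 = -4/7 - 17*31 = -4/7 - 527 = -3693/7 ≈ -527.57)
√(s(d(5 - 1*1)) + t) = √((-292 - 1*7² - 42*7) - 3693/7) = √((-292 - 1*49 - 294) - 3693/7) = √((-292 - 49 - 294) - 3693/7) = √(-635 - 3693/7) = √(-8138/7) = I*√56966/7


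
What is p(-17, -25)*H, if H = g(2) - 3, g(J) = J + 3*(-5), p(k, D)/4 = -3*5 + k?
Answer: 2048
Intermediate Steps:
p(k, D) = -60 + 4*k (p(k, D) = 4*(-3*5 + k) = 4*(-15 + k) = -60 + 4*k)
g(J) = -15 + J (g(J) = J - 15 = -15 + J)
H = -16 (H = (-15 + 2) - 3 = -13 - 3 = -16)
p(-17, -25)*H = (-60 + 4*(-17))*(-16) = (-60 - 68)*(-16) = -128*(-16) = 2048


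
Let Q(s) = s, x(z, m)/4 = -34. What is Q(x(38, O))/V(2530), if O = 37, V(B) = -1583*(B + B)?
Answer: 34/2002495 ≈ 1.6979e-5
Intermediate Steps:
V(B) = -3166*B
x(z, m) = -136 (x(z, m) = 4*(-34) = -136)
Q(x(38, O))/V(2530) = -136/((-3166*2530)) = -136/(-8009980) = -136*(-1/8009980) = 34/2002495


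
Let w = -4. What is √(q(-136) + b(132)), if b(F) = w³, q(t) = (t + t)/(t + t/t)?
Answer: 4*I*√7845/45 ≈ 7.8731*I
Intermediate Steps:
q(t) = 2*t/(1 + t) (q(t) = (2*t)/(t + 1) = (2*t)/(1 + t) = 2*t/(1 + t))
b(F) = -64 (b(F) = (-4)³ = -64)
√(q(-136) + b(132)) = √(2*(-136)/(1 - 136) - 64) = √(2*(-136)/(-135) - 64) = √(2*(-136)*(-1/135) - 64) = √(272/135 - 64) = √(-8368/135) = 4*I*√7845/45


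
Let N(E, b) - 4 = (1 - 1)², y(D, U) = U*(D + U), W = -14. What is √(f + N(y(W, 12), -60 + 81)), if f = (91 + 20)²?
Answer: 5*√493 ≈ 111.02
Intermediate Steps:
f = 12321 (f = 111² = 12321)
N(E, b) = 4 (N(E, b) = 4 + (1 - 1)² = 4 + 0² = 4 + 0 = 4)
√(f + N(y(W, 12), -60 + 81)) = √(12321 + 4) = √12325 = 5*√493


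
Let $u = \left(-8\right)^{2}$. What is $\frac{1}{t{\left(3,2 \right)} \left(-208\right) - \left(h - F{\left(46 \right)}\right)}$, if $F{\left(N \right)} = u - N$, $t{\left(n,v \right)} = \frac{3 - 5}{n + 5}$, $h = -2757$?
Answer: $\frac{1}{2827} \approx 0.00035373$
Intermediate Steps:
$t{\left(n,v \right)} = - \frac{2}{5 + n}$
$u = 64$
$F{\left(N \right)} = 64 - N$
$\frac{1}{t{\left(3,2 \right)} \left(-208\right) - \left(h - F{\left(46 \right)}\right)} = \frac{1}{- \frac{2}{5 + 3} \left(-208\right) + \left(\left(64 - 46\right) - -2757\right)} = \frac{1}{- \frac{2}{8} \left(-208\right) + \left(\left(64 - 46\right) + 2757\right)} = \frac{1}{\left(-2\right) \frac{1}{8} \left(-208\right) + \left(18 + 2757\right)} = \frac{1}{\left(- \frac{1}{4}\right) \left(-208\right) + 2775} = \frac{1}{52 + 2775} = \frac{1}{2827}$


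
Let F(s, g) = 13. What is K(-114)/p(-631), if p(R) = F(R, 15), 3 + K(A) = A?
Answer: -9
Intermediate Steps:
K(A) = -3 + A
p(R) = 13
K(-114)/p(-631) = (-3 - 114)/13 = -117*1/13 = -9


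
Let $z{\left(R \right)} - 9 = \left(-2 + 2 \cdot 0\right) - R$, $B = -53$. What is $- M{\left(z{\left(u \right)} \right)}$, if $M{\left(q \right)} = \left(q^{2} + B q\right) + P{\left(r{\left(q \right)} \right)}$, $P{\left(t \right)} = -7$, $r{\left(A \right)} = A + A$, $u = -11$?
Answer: $637$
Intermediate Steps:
$r{\left(A \right)} = 2 A$
$z{\left(R \right)} = 7 - R$ ($z{\left(R \right)} = 9 - \left(2 + R\right) = 7 - R$)
$M{\left(q \right)} = -7 + q^{2} - 53 q$ ($M{\left(q \right)} = \left(q^{2} - 53 q\right) - 7 = -7 + q^{2} - 53 q$)
$- M{\left(z{\left(u \right)} \right)} = - (-7 + \left(7 - -11\right)^{2} - 53 \left(7 - -11\right)) = - (-7 + \left(7 + 11\right)^{2} - 53 \left(7 + 11\right)) = - (-7 + 18^{2} - 954) = - (-7 + 324 - 954) = \left(-1\right) \left(-637\right) = 637$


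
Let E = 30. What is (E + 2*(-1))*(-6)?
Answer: -168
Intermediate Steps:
(E + 2*(-1))*(-6) = (30 + 2*(-1))*(-6) = (30 - 2)*(-6) = 28*(-6) = -168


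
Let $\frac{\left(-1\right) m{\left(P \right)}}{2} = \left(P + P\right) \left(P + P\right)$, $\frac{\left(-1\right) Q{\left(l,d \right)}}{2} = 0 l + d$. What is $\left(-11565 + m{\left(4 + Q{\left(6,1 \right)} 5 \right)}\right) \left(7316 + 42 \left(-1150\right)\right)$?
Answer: $485783352$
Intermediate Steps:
$Q{\left(l,d \right)} = - 2 d$ ($Q{\left(l,d \right)} = - 2 \left(0 l + d\right) = - 2 \left(0 + d\right) = - 2 d$)
$m{\left(P \right)} = - 8 P^{2}$ ($m{\left(P \right)} = - 2 \left(P + P\right) \left(P + P\right) = - 2 \cdot 2 P 2 P = - 2 \cdot 4 P^{2} = - 8 P^{2}$)
$\left(-11565 + m{\left(4 + Q{\left(6,1 \right)} 5 \right)}\right) \left(7316 + 42 \left(-1150\right)\right) = \left(-11565 - 8 \left(4 + \left(-2\right) 1 \cdot 5\right)^{2}\right) \left(7316 + 42 \left(-1150\right)\right) = \left(-11565 - 8 \left(4 - 10\right)^{2}\right) \left(7316 - 48300\right) = \left(-11565 - 8 \left(4 - 10\right)^{2}\right) \left(-40984\right) = \left(-11565 - 8 \left(-6\right)^{2}\right) \left(-40984\right) = \left(-11565 - 288\right) \left(-40984\right) = \left(-11853\right) \left(-40984\right) = 485783352$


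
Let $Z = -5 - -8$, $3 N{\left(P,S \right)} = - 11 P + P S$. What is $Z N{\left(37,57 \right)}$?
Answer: $1702$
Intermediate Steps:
$N{\left(P,S \right)} = - \frac{11 P}{3} + \frac{P S}{3}$ ($N{\left(P,S \right)} = \frac{- 11 P + P S}{3} = - \frac{11 P}{3} + \frac{P S}{3}$)
$Z = 3$ ($Z = -5 + 8 = 3$)
$Z N{\left(37,57 \right)} = 3 \cdot \frac{1}{3} \cdot 37 \left(-11 + 57\right) = 3 \cdot \frac{1}{3} \cdot 37 \cdot 46 = 3 \cdot \frac{1702}{3} = 1702$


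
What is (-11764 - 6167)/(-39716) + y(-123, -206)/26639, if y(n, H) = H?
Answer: 469482413/1057994524 ≈ 0.44375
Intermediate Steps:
(-11764 - 6167)/(-39716) + y(-123, -206)/26639 = (-11764 - 6167)/(-39716) - 206/26639 = -17931*(-1/39716) - 206*1/26639 = 17931/39716 - 206/26639 = 469482413/1057994524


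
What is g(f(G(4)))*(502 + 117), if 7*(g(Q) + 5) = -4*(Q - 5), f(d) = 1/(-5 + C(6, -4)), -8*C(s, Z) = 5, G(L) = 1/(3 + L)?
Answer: -398017/315 ≈ -1263.5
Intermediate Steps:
C(s, Z) = -5/8 (C(s, Z) = -⅛*5 = -5/8)
f(d) = -8/45 (f(d) = 1/(-5 - 5/8) = 1/(-45/8) = -8/45)
g(Q) = -15/7 - 4*Q/7 (g(Q) = -5 + (-4*(Q - 5))/7 = -5 + (-4*(-5 + Q))/7 = -5 + (20 - 4*Q)/7 = -5 + (20/7 - 4*Q/7) = -15/7 - 4*Q/7)
g(f(G(4)))*(502 + 117) = (-15/7 - 4/7*(-8/45))*(502 + 117) = (-15/7 + 32/315)*619 = -643/315*619 = -398017/315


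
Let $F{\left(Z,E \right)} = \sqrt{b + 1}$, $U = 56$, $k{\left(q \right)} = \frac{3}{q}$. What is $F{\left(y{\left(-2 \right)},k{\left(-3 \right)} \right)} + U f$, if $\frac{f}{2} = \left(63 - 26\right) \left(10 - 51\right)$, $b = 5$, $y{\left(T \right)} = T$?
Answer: $-169904 + \sqrt{6} \approx -1.699 \cdot 10^{5}$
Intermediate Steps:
$F{\left(Z,E \right)} = \sqrt{6}$ ($F{\left(Z,E \right)} = \sqrt{5 + 1} = \sqrt{6}$)
$f = -3034$ ($f = 2 \left(63 - 26\right) \left(10 - 51\right) = 2 \cdot 37 \left(-41\right) = 2 \left(-1517\right) = -3034$)
$F{\left(y{\left(-2 \right)},k{\left(-3 \right)} \right)} + U f = \sqrt{6} + 56 \left(-3034\right) = \sqrt{6} - 169904 = -169904 + \sqrt{6}$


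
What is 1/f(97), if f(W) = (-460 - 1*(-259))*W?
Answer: -1/19497 ≈ -5.1290e-5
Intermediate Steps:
f(W) = -201*W (f(W) = (-460 + 259)*W = -201*W)
1/f(97) = 1/(-201*97) = 1/(-19497) = -1/19497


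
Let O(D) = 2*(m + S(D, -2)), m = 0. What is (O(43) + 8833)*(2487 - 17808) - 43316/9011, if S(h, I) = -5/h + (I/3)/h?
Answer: -52435310577459/387473 ≈ -1.3533e+8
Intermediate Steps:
S(h, I) = -5/h + I/(3*h) (S(h, I) = -5/h + (I*(⅓))/h = -5/h + (I/3)/h = -5/h + I/(3*h))
O(D) = -34/(3*D) (O(D) = 2*(0 + (-15 - 2)/(3*D)) = 2*(0 + (⅓)*(-17)/D) = 2*(0 - 17/(3*D)) = 2*(-17/(3*D)) = -34/(3*D))
(O(43) + 8833)*(2487 - 17808) - 43316/9011 = (-34/3/43 + 8833)*(2487 - 17808) - 43316/9011 = (-34/3*1/43 + 8833)*(-15321) - 43316/9011 = (-34/129 + 8833)*(-15321) - 1*43316/9011 = (1139423/129)*(-15321) - 43316/9011 = -5819033261/43 - 43316/9011 = -52435310577459/387473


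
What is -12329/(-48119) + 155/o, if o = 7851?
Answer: 104253424/377782269 ≈ 0.27596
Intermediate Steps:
-12329/(-48119) + 155/o = -12329/(-48119) + 155/7851 = -12329*(-1/48119) + 155*(1/7851) = 12329/48119 + 155/7851 = 104253424/377782269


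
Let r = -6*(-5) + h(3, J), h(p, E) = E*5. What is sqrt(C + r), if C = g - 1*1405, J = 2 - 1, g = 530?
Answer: 2*I*sqrt(210) ≈ 28.983*I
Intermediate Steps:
J = 1
h(p, E) = 5*E
C = -875 (C = 530 - 1*1405 = 530 - 1405 = -875)
r = 35 (r = -6*(-5) + 5*1 = 30 + 5 = 35)
sqrt(C + r) = sqrt(-875 + 35) = sqrt(-840) = 2*I*sqrt(210)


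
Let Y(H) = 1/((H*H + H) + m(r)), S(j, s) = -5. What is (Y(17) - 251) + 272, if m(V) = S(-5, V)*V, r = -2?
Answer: 6637/316 ≈ 21.003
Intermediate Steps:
m(V) = -5*V
Y(H) = 1/(10 + H + H²) (Y(H) = 1/((H*H + H) - 5*(-2)) = 1/((H² + H) + 10) = 1/((H + H²) + 10) = 1/(10 + H + H²))
(Y(17) - 251) + 272 = (1/(10 + 17 + 17²) - 251) + 272 = (1/(10 + 17 + 289) - 251) + 272 = (1/316 - 251) + 272 = -79315/316 + 272 = 6637/316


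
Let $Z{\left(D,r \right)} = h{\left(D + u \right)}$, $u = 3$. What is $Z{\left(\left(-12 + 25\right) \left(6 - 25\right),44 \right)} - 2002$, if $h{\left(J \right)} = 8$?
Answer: $-1994$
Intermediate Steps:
$Z{\left(D,r \right)} = 8$
$Z{\left(\left(-12 + 25\right) \left(6 - 25\right),44 \right)} - 2002 = 8 - 2002 = -1994$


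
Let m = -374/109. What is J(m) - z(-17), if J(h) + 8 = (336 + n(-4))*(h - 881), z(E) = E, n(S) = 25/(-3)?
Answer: -94761206/327 ≈ -2.8979e+5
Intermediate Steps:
n(S) = -25/3 (n(S) = 25*(-⅓) = -25/3)
m = -374/109 (m = -374*1/109 = -374/109 ≈ -3.4312)
J(h) = -866047/3 + 983*h/3 (J(h) = -8 + (336 - 25/3)*(h - 881) = -8 + 983*(-881 + h)/3 = -8 + (-866023/3 + 983*h/3) = -866047/3 + 983*h/3)
J(m) - z(-17) = (-866047/3 + (983/3)*(-374/109)) - 1*(-17) = (-866047/3 - 367642/327) + 17 = -94766765/327 + 17 = -94761206/327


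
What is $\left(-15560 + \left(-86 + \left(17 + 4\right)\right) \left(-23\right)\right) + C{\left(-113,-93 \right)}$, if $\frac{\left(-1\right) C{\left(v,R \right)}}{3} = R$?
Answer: $-13786$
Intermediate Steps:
$C{\left(v,R \right)} = - 3 R$
$\left(-15560 + \left(-86 + \left(17 + 4\right)\right) \left(-23\right)\right) + C{\left(-113,-93 \right)} = \left(-15560 + \left(-86 + \left(17 + 4\right)\right) \left(-23\right)\right) - -279 = \left(-15560 + \left(-86 + 21\right) \left(-23\right)\right) + 279 = \left(-15560 - -1495\right) + 279 = \left(-15560 + 1495\right) + 279 = -14065 + 279 = -13786$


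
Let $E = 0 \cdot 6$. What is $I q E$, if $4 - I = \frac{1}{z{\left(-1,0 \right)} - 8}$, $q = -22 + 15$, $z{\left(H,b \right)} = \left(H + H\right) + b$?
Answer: $0$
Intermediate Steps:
$z{\left(H,b \right)} = b + 2 H$ ($z{\left(H,b \right)} = 2 H + b = b + 2 H$)
$E = 0$
$q = -7$
$I = \frac{41}{10}$ ($I = 4 - \frac{1}{\left(0 + 2 \left(-1\right)\right) - 8} = 4 - \frac{1}{\left(0 - 2\right) - 8} = 4 - \frac{1}{-2 - 8} = 4 - \frac{1}{-10} = 4 - - \frac{1}{10} = 4 + \frac{1}{10} = \frac{41}{10} \approx 4.1$)
$I q E = \frac{41}{10} \left(-7\right) 0 = \left(- \frac{287}{10}\right) 0 = 0$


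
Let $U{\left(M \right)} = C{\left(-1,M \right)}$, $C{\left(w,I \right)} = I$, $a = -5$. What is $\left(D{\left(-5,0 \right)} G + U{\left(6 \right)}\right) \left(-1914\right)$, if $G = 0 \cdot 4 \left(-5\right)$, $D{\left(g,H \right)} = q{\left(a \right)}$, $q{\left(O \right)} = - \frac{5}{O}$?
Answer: $-11484$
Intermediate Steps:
$U{\left(M \right)} = M$
$D{\left(g,H \right)} = 1$ ($D{\left(g,H \right)} = - \frac{5}{-5} = \left(-5\right) \left(- \frac{1}{5}\right) = 1$)
$G = 0$ ($G = 0 \left(-5\right) = 0$)
$\left(D{\left(-5,0 \right)} G + U{\left(6 \right)}\right) \left(-1914\right) = \left(1 \cdot 0 + 6\right) \left(-1914\right) = \left(0 + 6\right) \left(-1914\right) = 6 \left(-1914\right) = -11484$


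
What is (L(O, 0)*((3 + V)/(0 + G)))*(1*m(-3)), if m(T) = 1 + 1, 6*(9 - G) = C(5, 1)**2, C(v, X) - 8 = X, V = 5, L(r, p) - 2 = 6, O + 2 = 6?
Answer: -256/9 ≈ -28.444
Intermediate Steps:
O = 4 (O = -2 + 6 = 4)
L(r, p) = 8 (L(r, p) = 2 + 6 = 8)
C(v, X) = 8 + X
G = -9/2 (G = 9 - (8 + 1)**2/6 = 9 - 1/6*9**2 = 9 - 1/6*81 = 9 - 27/2 = -9/2 ≈ -4.5000)
m(T) = 2
(L(O, 0)*((3 + V)/(0 + G)))*(1*m(-3)) = (8*((3 + 5)/(0 - 9/2)))*(1*2) = (8*(8/(-9/2)))*2 = (8*(8*(-2/9)))*2 = (8*(-16/9))*2 = -128/9*2 = -256/9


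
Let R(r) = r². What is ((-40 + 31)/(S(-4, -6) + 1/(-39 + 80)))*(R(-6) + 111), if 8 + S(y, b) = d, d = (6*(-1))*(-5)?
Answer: -2583/43 ≈ -60.070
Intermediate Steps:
d = 30 (d = -6*(-5) = 30)
S(y, b) = 22 (S(y, b) = -8 + 30 = 22)
((-40 + 31)/(S(-4, -6) + 1/(-39 + 80)))*(R(-6) + 111) = ((-40 + 31)/(22 + 1/(-39 + 80)))*((-6)² + 111) = (-9/(22 + 1/41))*(36 + 111) = -9/(22 + 1/41)*147 = -9/903/41*147 = -9*41/903*147 = -123/301*147 = -2583/43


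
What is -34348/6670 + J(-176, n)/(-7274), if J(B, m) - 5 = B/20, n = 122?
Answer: -124911003/24258790 ≈ -5.1491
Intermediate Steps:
J(B, m) = 5 + B/20
-34348/6670 + J(-176, n)/(-7274) = -34348/6670 + (5 + (1/20)*(-176))/(-7274) = -34348*1/6670 + (5 - 44/5)*(-1/7274) = -17174/3335 - 19/5*(-1/7274) = -17174/3335 + 19/36370 = -124911003/24258790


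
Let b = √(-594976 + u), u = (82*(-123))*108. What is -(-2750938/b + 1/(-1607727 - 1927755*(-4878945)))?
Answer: -1/17249422226490 - 1375469*I*√421066/421066 ≈ -5.7973e-14 - 2119.7*I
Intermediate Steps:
u = -1089288 (u = -10086*108 = -1089288)
b = 2*I*√421066 (b = √(-594976 - 1089288) = √(-1684264) = 2*I*√421066 ≈ 1297.8*I)
-(-2750938/b + 1/(-1607727 - 1927755*(-4878945))) = -(-2750938*(-I*√421066/842132) + 1/(-1607727 - 1927755*(-4878945))) = -(-(-1375469)*I*√421066/421066 - 1/4878945/(-3535482)) = -(1375469*I*√421066/421066 - 1/3535482*(-1/4878945)) = -(1375469*I*√421066/421066 + 1/17249422226490) = -(1/17249422226490 + 1375469*I*√421066/421066) = -1/17249422226490 - 1375469*I*√421066/421066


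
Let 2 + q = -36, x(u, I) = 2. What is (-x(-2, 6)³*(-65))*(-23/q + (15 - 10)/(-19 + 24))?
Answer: 15860/19 ≈ 834.74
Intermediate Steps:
q = -38 (q = -2 - 36 = -38)
(-x(-2, 6)³*(-65))*(-23/q + (15 - 10)/(-19 + 24)) = (-1*2³*(-65))*(-23/(-38) + (15 - 10)/(-19 + 24)) = (-1*8*(-65))*(-23*(-1/38) + 5/5) = (-8*(-65))*(23/38 + 5*(⅕)) = 520*(23/38 + 1) = 520*(61/38) = 15860/19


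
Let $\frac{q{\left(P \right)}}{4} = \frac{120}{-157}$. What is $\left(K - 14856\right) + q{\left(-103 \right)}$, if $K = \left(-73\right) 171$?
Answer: $- \frac{4292703}{157} \approx -27342.0$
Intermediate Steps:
$q{\left(P \right)} = - \frac{480}{157}$ ($q{\left(P \right)} = 4 \frac{120}{-157} = 4 \cdot 120 \left(- \frac{1}{157}\right) = 4 \left(- \frac{120}{157}\right) = - \frac{480}{157}$)
$K = -12483$
$\left(K - 14856\right) + q{\left(-103 \right)} = \left(-12483 - 14856\right) - \frac{480}{157} = -27339 - \frac{480}{157} = - \frac{4292703}{157}$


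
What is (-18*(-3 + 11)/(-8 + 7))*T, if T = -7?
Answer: -1008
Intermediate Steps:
(-18*(-3 + 11)/(-8 + 7))*T = -18*(-3 + 11)/(-8 + 7)*(-7) = -144/(-1)*(-7) = -144*(-1)*(-7) = -18*(-8)*(-7) = 144*(-7) = -1008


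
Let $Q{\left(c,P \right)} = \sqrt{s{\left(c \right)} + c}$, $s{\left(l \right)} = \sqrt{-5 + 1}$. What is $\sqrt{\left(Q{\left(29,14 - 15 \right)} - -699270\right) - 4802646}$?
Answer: $\sqrt{-4103376 + \sqrt{29 + 2 i}} \approx 6.0 \cdot 10^{-5} + 2025.7 i$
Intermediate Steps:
$s{\left(l \right)} = 2 i$ ($s{\left(l \right)} = \sqrt{-4} = 2 i$)
$Q{\left(c,P \right)} = \sqrt{c + 2 i}$ ($Q{\left(c,P \right)} = \sqrt{2 i + c} = \sqrt{c + 2 i}$)
$\sqrt{\left(Q{\left(29,14 - 15 \right)} - -699270\right) - 4802646} = \sqrt{\left(\sqrt{29 + 2 i} - -699270\right) - 4802646} = \sqrt{\left(\sqrt{29 + 2 i} + 699270\right) - 4802646} = \sqrt{\left(699270 + \sqrt{29 + 2 i}\right) - 4802646} = \sqrt{-4103376 + \sqrt{29 + 2 i}}$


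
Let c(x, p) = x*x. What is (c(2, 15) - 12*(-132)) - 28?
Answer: 1560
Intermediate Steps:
c(x, p) = x²
(c(2, 15) - 12*(-132)) - 28 = (2² - 12*(-132)) - 28 = (4 + 1584) - 28 = 1588 - 28 = 1560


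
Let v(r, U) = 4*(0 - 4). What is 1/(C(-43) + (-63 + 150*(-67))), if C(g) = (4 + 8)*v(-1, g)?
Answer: -1/10305 ≈ -9.7040e-5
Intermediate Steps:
v(r, U) = -16 (v(r, U) = 4*(-4) = -16)
C(g) = -192 (C(g) = (4 + 8)*(-16) = 12*(-16) = -192)
1/(C(-43) + (-63 + 150*(-67))) = 1/(-192 + (-63 + 150*(-67))) = 1/(-192 + (-63 - 10050)) = 1/(-192 - 10113) = 1/(-10305) = -1/10305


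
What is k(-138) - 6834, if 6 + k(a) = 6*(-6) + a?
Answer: -7014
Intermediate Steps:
k(a) = -42 + a (k(a) = -6 + (6*(-6) + a) = -6 + (-36 + a) = -42 + a)
k(-138) - 6834 = (-42 - 138) - 6834 = -180 - 6834 = -7014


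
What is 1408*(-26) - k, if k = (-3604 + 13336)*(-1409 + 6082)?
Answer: -45514244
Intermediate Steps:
k = 45477636 (k = 9732*4673 = 45477636)
1408*(-26) - k = 1408*(-26) - 1*45477636 = -36608 - 45477636 = -45514244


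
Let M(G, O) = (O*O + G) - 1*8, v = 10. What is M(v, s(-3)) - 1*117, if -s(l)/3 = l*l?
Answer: 614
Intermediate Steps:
s(l) = -3*l² (s(l) = -3*l*l = -3*l²)
M(G, O) = -8 + G + O² (M(G, O) = (O² + G) - 8 = (G + O²) - 8 = -8 + G + O²)
M(v, s(-3)) - 1*117 = (-8 + 10 + (-3*(-3)²)²) - 1*117 = (-8 + 10 + (-3*9)²) - 117 = (-8 + 10 + (-27)²) - 117 = (-8 + 10 + 729) - 117 = 731 - 117 = 614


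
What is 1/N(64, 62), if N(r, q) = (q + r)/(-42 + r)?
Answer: 11/63 ≈ 0.17460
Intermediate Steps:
N(r, q) = (q + r)/(-42 + r)
1/N(64, 62) = 1/((62 + 64)/(-42 + 64)) = 1/(126/22) = 1/((1/22)*126) = 1/(63/11) = 11/63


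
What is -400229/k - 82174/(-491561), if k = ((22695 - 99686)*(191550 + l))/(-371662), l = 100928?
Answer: -35634623199002013/5534527990581289 ≈ -6.4386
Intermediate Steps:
k = 11259086849/185831 (k = ((22695 - 99686)*(191550 + 100928))/(-371662) = -76991*292478*(-1/371662) = -22518173698*(-1/371662) = 11259086849/185831 ≈ 60588.)
-400229/k - 82174/(-491561) = -400229/11259086849/185831 - 82174/(-491561) = -400229*185831/11259086849 - 82174*(-1/491561) = -74374955299/11259086849 + 82174/491561 = -35634623199002013/5534527990581289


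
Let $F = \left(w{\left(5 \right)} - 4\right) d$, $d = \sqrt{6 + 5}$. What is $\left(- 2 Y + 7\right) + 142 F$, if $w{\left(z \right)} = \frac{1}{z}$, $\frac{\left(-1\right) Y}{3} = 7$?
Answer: $49 - \frac{2698 \sqrt{11}}{5} \approx -1740.7$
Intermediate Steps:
$Y = -21$ ($Y = \left(-3\right) 7 = -21$)
$d = \sqrt{11} \approx 3.3166$
$F = - \frac{19 \sqrt{11}}{5}$ ($F = \left(\frac{1}{5} - 4\right) \sqrt{11} = - \frac{19 \sqrt{11}}{5} \approx -12.603$)
$\left(- 2 Y + 7\right) + 142 F = \left(\left(-2\right) \left(-21\right) + 7\right) + 142 \left(- \frac{19 \sqrt{11}}{5}\right) = \left(42 + 7\right) - \frac{2698 \sqrt{11}}{5} = 49 - \frac{2698 \sqrt{11}}{5}$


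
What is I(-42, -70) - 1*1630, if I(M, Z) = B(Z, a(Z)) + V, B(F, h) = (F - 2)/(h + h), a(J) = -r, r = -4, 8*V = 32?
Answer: -1635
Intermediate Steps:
V = 4 (V = (1/8)*32 = 4)
a(J) = 4 (a(J) = -1*(-4) = 4)
B(F, h) = (-2 + F)/(2*h) (B(F, h) = (-2 + F)/((2*h)) = (-2 + F)*(1/(2*h)) = (-2 + F)/(2*h))
I(M, Z) = 15/4 + Z/8 (I(M, Z) = (1/2)*(-2 + Z)/4 + 4 = (1/2)*(1/4)*(-2 + Z) + 4 = (-1/4 + Z/8) + 4 = 15/4 + Z/8)
I(-42, -70) - 1*1630 = (15/4 + (1/8)*(-70)) - 1*1630 = (15/4 - 35/4) - 1630 = -5 - 1630 = -1635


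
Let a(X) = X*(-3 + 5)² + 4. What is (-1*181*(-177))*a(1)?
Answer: 256296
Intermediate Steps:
a(X) = 4 + 4*X (a(X) = X*2² + 4 = X*4 + 4 = 4*X + 4 = 4 + 4*X)
(-1*181*(-177))*a(1) = (-1*181*(-177))*(4 + 4*1) = (-181*(-177))*(4 + 4) = 32037*8 = 256296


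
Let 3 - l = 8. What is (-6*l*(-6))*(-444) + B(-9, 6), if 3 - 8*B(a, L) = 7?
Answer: 159839/2 ≈ 79920.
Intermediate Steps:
l = -5 (l = 3 - 1*8 = 3 - 8 = -5)
B(a, L) = -1/2 (B(a, L) = 3/8 - 1/8*7 = 3/8 - 7/8 = -1/2)
(-6*l*(-6))*(-444) + B(-9, 6) = (-6*(-5)*(-6))*(-444) - 1/2 = (30*(-6))*(-444) - 1/2 = -180*(-444) - 1/2 = 79920 - 1/2 = 159839/2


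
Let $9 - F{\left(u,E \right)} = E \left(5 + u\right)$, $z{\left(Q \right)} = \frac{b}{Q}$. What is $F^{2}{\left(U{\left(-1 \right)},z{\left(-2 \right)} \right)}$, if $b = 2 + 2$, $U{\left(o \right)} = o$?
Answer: $289$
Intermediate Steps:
$b = 4$
$z{\left(Q \right)} = \frac{4}{Q}$
$F{\left(u,E \right)} = 9 - E \left(5 + u\right)$
$F^{2}{\left(U{\left(-1 \right)},z{\left(-2 \right)} \right)} = \left(9 - 5 \frac{4}{-2} - \frac{4}{-2} \left(-1\right)\right)^{2} = \left(9 - 5 \cdot 4 \left(- \frac{1}{2}\right) - 4 \left(- \frac{1}{2}\right) \left(-1\right)\right)^{2} = \left(9 - -10 - \left(-2\right) \left(-1\right)\right)^{2} = \left(9 + 10 - 2\right)^{2} = 17^{2} = 289$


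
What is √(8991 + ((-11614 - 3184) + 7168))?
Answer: √1361 ≈ 36.892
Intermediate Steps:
√(8991 + ((-11614 - 3184) + 7168)) = √(8991 + (-14798 + 7168)) = √(8991 - 7630) = √1361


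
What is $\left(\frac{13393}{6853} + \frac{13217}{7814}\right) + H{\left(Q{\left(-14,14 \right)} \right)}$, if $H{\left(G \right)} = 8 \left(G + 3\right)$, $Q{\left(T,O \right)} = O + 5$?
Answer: $\frac{9619913195}{53549342} \approx 179.65$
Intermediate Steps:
$Q{\left(T,O \right)} = 5 + O$
$H{\left(G \right)} = 24 + 8 G$ ($H{\left(G \right)} = 8 \left(3 + G\right) = 24 + 8 G$)
$\left(\frac{13393}{6853} + \frac{13217}{7814}\right) + H{\left(Q{\left(-14,14 \right)} \right)} = \left(\frac{13393}{6853} + \frac{13217}{7814}\right) + \left(24 + 8 \left(5 + 14\right)\right) = \left(13393 \cdot \frac{1}{6853} + 13217 \cdot \frac{1}{7814}\right) + \left(24 + 8 \cdot 19\right) = \left(\frac{13393}{6853} + \frac{13217}{7814}\right) + \left(24 + 152\right) = \frac{195229003}{53549342} + 176 = \frac{9619913195}{53549342}$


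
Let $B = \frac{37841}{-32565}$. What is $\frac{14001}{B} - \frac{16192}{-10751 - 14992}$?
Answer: $- \frac{11736716729323}{974140863} \approx -12048.0$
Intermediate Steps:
$B = - \frac{37841}{32565}$ ($B = 37841 \left(- \frac{1}{32565}\right) = - \frac{37841}{32565} \approx -1.162$)
$\frac{14001}{B} - \frac{16192}{-10751 - 14992} = \frac{14001}{- \frac{37841}{32565}} - \frac{16192}{-10751 - 14992} = 14001 \left(- \frac{32565}{37841}\right) - \frac{16192}{-25743} = - \frac{455942565}{37841} - - \frac{16192}{25743} = - \frac{455942565}{37841} + \frac{16192}{25743} = - \frac{11736716729323}{974140863}$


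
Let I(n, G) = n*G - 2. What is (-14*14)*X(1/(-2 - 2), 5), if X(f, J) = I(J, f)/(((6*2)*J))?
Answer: 637/60 ≈ 10.617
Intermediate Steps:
I(n, G) = -2 + G*n (I(n, G) = G*n - 2 = -2 + G*n)
X(f, J) = (-2 + J*f)/(12*J) (X(f, J) = (-2 + f*J)/(((6*2)*J)) = (-2 + J*f)/((12*J)) = (-2 + J*f)*(1/(12*J)) = (-2 + J*f)/(12*J))
(-14*14)*X(1/(-2 - 2), 5) = (-14*14)*((1/12)*(-2 + 5/(-2 - 2))/5) = -49*(-2 + 5/(-4))/(3*5) = -49*(-2 + 5*(-¼))/(3*5) = -49*(-2 - 5/4)/(3*5) = -49*(-13)/(3*5*4) = -196*(-13/240) = 637/60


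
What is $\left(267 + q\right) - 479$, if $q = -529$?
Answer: $-741$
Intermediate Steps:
$\left(267 + q\right) - 479 = \left(267 - 529\right) - 479 = -262 - 479 = -741$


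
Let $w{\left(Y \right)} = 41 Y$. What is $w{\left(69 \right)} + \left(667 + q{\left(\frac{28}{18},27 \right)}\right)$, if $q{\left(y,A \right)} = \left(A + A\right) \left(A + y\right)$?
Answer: $5038$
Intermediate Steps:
$q{\left(y,A \right)} = 2 A \left(A + y\right)$
$w{\left(69 \right)} + \left(667 + q{\left(\frac{28}{18},27 \right)}\right) = 41 \cdot 69 + \left(667 + 2 \cdot 27 \left(27 + \frac{28}{18}\right)\right) = 2829 + \left(667 + 2 \cdot 27 \left(27 + 28 \cdot \frac{1}{18}\right)\right) = 2829 + \left(667 + 2 \cdot 27 \left(27 + \frac{14}{9}\right)\right) = 2829 + \left(667 + 2 \cdot 27 \cdot \frac{257}{9}\right) = 2829 + \left(667 + 1542\right) = 2829 + 2209 = 5038$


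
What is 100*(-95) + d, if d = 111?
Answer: -9389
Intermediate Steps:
100*(-95) + d = 100*(-95) + 111 = -9500 + 111 = -9389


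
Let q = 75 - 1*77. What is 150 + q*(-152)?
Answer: 454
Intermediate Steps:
q = -2 (q = 75 - 77 = -2)
150 + q*(-152) = 150 - 2*(-152) = 150 + 304 = 454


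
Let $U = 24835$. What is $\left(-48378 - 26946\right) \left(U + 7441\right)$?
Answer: $-2431157424$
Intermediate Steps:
$\left(-48378 - 26946\right) \left(U + 7441\right) = \left(-48378 - 26946\right) \left(24835 + 7441\right) = \left(-75324\right) 32276 = -2431157424$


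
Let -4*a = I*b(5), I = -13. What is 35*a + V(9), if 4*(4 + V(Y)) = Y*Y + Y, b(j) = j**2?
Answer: 11449/4 ≈ 2862.3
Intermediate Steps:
V(Y) = -4 + Y/4 + Y**2/4 (V(Y) = -4 + (Y*Y + Y)/4 = -4 + (Y**2 + Y)/4 = -4 + (Y + Y**2)/4 = -4 + (Y/4 + Y**2/4) = -4 + Y/4 + Y**2/4)
a = 325/4 (a = -(-13)*5**2/4 = -(-13)*25/4 = -1/4*(-325) = 325/4 ≈ 81.250)
35*a + V(9) = 35*(325/4) + (-4 + (1/4)*9 + (1/4)*9**2) = 11375/4 + (-4 + 9/4 + (1/4)*81) = 11375/4 + (-4 + 9/4 + 81/4) = 11375/4 + 37/2 = 11449/4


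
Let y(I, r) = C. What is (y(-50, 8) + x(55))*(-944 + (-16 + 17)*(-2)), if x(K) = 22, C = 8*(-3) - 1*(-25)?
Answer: -21758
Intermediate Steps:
C = 1 (C = -24 + 25 = 1)
y(I, r) = 1
(y(-50, 8) + x(55))*(-944 + (-16 + 17)*(-2)) = (1 + 22)*(-944 + (-16 + 17)*(-2)) = 23*(-944 + 1*(-2)) = 23*(-944 - 2) = 23*(-946) = -21758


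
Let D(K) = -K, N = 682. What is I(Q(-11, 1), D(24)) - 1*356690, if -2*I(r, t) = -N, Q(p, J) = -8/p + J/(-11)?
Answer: -356349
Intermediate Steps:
Q(p, J) = -8/p - J/11 (Q(p, J) = -8/p + J*(-1/11) = -8/p - J/11)
I(r, t) = 341 (I(r, t) = -(-1)*682/2 = -½*(-682) = 341)
I(Q(-11, 1), D(24)) - 1*356690 = 341 - 1*356690 = 341 - 356690 = -356349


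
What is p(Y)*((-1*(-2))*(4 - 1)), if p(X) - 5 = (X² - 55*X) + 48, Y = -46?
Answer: 28194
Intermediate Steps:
p(X) = 53 + X² - 55*X (p(X) = 5 + ((X² - 55*X) + 48) = 5 + (48 + X² - 55*X) = 53 + X² - 55*X)
p(Y)*((-1*(-2))*(4 - 1)) = (53 + (-46)² - 55*(-46))*((-1*(-2))*(4 - 1)) = (53 + 2116 + 2530)*(2*3) = 4699*6 = 28194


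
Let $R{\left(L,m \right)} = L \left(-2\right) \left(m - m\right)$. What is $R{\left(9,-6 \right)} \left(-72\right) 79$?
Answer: $0$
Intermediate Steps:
$R{\left(L,m \right)} = 0$ ($R{\left(L,m \right)} = - 2 L 0 = 0$)
$R{\left(9,-6 \right)} \left(-72\right) 79 = 0 \left(-72\right) 79 = 0 \cdot 79 = 0$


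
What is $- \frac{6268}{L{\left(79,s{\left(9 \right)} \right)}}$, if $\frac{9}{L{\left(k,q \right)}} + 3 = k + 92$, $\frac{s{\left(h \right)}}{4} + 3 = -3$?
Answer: $- \frac{351008}{3} \approx -1.17 \cdot 10^{5}$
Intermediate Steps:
$s{\left(h \right)} = -24$ ($s{\left(h \right)} = -12 + 4 \left(-3\right) = -12 - 12 = -24$)
$L{\left(k,q \right)} = \frac{9}{89 + k}$ ($L{\left(k,q \right)} = \frac{9}{-3 + \left(k + 92\right)} = \frac{9}{-3 + \left(92 + k\right)} = \frac{9}{89 + k}$)
$- \frac{6268}{L{\left(79,s{\left(9 \right)} \right)}} = - \frac{6268}{9 \frac{1}{89 + 79}} = - \frac{6268}{9 \cdot \frac{1}{168}} = - \frac{6268}{\frac{3}{56}} = - \frac{6268 \cdot 56}{3} = \left(-1\right) \frac{351008}{3} = - \frac{351008}{3}$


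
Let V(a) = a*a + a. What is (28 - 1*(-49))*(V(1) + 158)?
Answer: 12320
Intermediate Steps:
V(a) = a + a**2 (V(a) = a**2 + a = a + a**2)
(28 - 1*(-49))*(V(1) + 158) = (28 - 1*(-49))*(1*(1 + 1) + 158) = (28 + 49)*(1*2 + 158) = 77*(2 + 158) = 77*160 = 12320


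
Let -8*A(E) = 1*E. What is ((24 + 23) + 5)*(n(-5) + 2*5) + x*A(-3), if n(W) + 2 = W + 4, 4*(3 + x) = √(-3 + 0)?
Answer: 2903/8 + 3*I*√3/32 ≈ 362.88 + 0.16238*I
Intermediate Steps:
x = -3 + I*√3/4 (x = -3 + √(-3 + 0)/4 = -3 + √(-3)/4 = -3 + (I*√3)/4 = -3 + I*√3/4 ≈ -3.0 + 0.43301*I)
A(E) = -E/8
n(W) = 2 + W (n(W) = -2 + (W + 4) = -2 + (4 + W) = 2 + W)
((24 + 23) + 5)*(n(-5) + 2*5) + x*A(-3) = ((24 + 23) + 5)*((2 - 5) + 2*5) + (-3 + I*√3/4)*(-⅛*(-3)) = (47 + 5)*(-3 + 10) + (-3 + I*√3/4)*(3/8) = 52*7 + (-9/8 + 3*I*√3/32) = 364 + (-9/8 + 3*I*√3/32) = 2903/8 + 3*I*√3/32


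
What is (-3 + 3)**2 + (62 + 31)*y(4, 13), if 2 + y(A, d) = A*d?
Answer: 4650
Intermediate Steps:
y(A, d) = -2 + A*d
(-3 + 3)**2 + (62 + 31)*y(4, 13) = (-3 + 3)**2 + (62 + 31)*(-2 + 4*13) = 0**2 + 93*(-2 + 52) = 0 + 93*50 = 0 + 4650 = 4650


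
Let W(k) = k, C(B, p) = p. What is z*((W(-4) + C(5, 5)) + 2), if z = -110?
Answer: -330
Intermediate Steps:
z*((W(-4) + C(5, 5)) + 2) = -110*((-4 + 5) + 2) = -110*(1 + 2) = -110*3 = -330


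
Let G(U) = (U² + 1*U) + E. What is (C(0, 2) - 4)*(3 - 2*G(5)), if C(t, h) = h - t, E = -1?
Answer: 110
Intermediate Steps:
G(U) = -1 + U + U² (G(U) = (U² + 1*U) - 1 = (U² + U) - 1 = (U + U²) - 1 = -1 + U + U²)
(C(0, 2) - 4)*(3 - 2*G(5)) = ((2 - 1*0) - 4)*(3 - 2*(-1 + 5 + 5²)) = ((2 + 0) - 4)*(3 - 2*(-1 + 5 + 25)) = (2 - 4)*(3 - 2*29) = -2*(3 - 58) = -2*(-55) = 110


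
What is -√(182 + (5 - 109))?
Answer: -√78 ≈ -8.8318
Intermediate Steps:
-√(182 + (5 - 109)) = -√(182 - 104) = -√78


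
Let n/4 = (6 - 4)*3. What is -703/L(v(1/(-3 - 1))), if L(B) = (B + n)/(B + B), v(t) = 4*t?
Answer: 1406/23 ≈ 61.130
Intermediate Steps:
n = 24 (n = 4*((6 - 4)*3) = 4*(2*3) = 4*6 = 24)
L(B) = (24 + B)/(2*B) (L(B) = (B + 24)/(B + B) = (24 + B)/((2*B)) = (24 + B)*(1/(2*B)) = (24 + B)/(2*B))
-703/L(v(1/(-3 - 1))) = -703*8/((-3 - 1)*(24 + 4/(-3 - 1))) = -703*(-2/(24 + 4/(-4))) = -703*(-2/(24 + 4*(-¼))) = -703*(-2/(24 - 1)) = -703/((½)*(-1)*23) = -703/(-23/2) = -703*(-2/23) = 1406/23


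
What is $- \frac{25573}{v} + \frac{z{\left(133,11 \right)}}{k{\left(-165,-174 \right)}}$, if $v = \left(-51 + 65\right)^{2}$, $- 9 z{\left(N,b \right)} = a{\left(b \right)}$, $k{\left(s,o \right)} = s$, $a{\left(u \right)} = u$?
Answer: $- \frac{3452159}{26460} \approx -130.47$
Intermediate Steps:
$z{\left(N,b \right)} = - \frac{b}{9}$
$v = 196$ ($v = 14^{2} = 196$)
$- \frac{25573}{v} + \frac{z{\left(133,11 \right)}}{k{\left(-165,-174 \right)}} = - \frac{25573}{196} + \frac{\left(- \frac{1}{9}\right) 11}{-165} = \left(-25573\right) \frac{1}{196} - - \frac{1}{135} = - \frac{25573}{196} + \frac{1}{135} = - \frac{3452159}{26460}$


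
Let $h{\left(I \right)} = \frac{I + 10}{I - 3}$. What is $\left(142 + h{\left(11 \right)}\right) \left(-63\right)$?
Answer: $- \frac{72891}{8} \approx -9111.4$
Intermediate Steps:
$h{\left(I \right)} = \frac{10 + I}{-3 + I}$
$\left(142 + h{\left(11 \right)}\right) \left(-63\right) = \left(142 + \frac{10 + 11}{-3 + 11}\right) \left(-63\right) = \left(142 + \frac{1}{8} \cdot 21\right) \left(-63\right) = \left(142 + \frac{21}{8}\right) \left(-63\right) = \frac{1157}{8} \left(-63\right) = - \frac{72891}{8}$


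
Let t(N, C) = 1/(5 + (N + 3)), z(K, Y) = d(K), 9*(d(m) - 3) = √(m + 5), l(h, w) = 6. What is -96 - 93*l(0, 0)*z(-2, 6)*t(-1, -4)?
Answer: -2346/7 - 62*√3/7 ≈ -350.48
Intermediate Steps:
d(m) = 3 + √(5 + m)/9 (d(m) = 3 + √(m + 5)/9 = 3 + √(5 + m)/9)
z(K, Y) = 3 + √(5 + K)/9
t(N, C) = 1/(8 + N) (t(N, C) = 1/(5 + (3 + N)) = 1/(8 + N))
-96 - 93*l(0, 0)*z(-2, 6)*t(-1, -4) = -96 - 93*6*(3 + √(5 - 2)/9)/(8 - 1) = -96 - 93*6*(3 + √3/9)/7 = -96 - 93*(18 + 2*√3/3)/7 = -96 - 93*(18/7 + 2*√3/21) = -96 + (-1674/7 - 62*√3/7) = -2346/7 - 62*√3/7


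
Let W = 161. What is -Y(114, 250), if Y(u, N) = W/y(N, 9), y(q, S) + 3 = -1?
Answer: 161/4 ≈ 40.250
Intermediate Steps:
y(q, S) = -4 (y(q, S) = -3 - 1 = -4)
Y(u, N) = -161/4 (Y(u, N) = 161/(-4) = 161*(-¼) = -161/4)
-Y(114, 250) = -1*(-161/4) = 161/4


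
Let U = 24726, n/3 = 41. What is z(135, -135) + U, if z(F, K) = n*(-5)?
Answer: 24111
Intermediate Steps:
n = 123 (n = 3*41 = 123)
z(F, K) = -615 (z(F, K) = 123*(-5) = -615)
z(135, -135) + U = -615 + 24726 = 24111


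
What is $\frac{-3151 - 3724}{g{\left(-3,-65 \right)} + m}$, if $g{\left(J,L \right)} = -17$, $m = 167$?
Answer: $- \frac{275}{6} \approx -45.833$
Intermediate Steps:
$\frac{-3151 - 3724}{g{\left(-3,-65 \right)} + m} = \frac{-3151 - 3724}{-17 + 167} = - \frac{6875}{150} = \left(-6875\right) \frac{1}{150} = - \frac{275}{6}$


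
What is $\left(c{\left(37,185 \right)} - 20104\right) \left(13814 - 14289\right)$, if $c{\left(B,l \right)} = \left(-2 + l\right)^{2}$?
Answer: $-6357875$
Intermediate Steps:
$\left(c{\left(37,185 \right)} - 20104\right) \left(13814 - 14289\right) = \left(\left(-2 + 185\right)^{2} - 20104\right) \left(13814 - 14289\right) = \left(183^{2} - 20104\right) \left(-475\right) = \left(33489 - 20104\right) \left(-475\right) = 13385 \left(-475\right) = -6357875$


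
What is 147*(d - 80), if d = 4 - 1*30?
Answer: -15582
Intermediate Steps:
d = -26 (d = 4 - 30 = -26)
147*(d - 80) = 147*(-26 - 80) = 147*(-106) = -15582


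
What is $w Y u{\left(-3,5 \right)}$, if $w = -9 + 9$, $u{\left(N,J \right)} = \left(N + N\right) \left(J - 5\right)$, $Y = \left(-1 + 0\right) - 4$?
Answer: $0$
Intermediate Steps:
$Y = -5$ ($Y = -1 - 4 = -5$)
$u{\left(N,J \right)} = 2 N \left(-5 + J\right)$
$w = 0$
$w Y u{\left(-3,5 \right)} = 0 \left(-5\right) 2 \left(-3\right) \left(-5 + 5\right) = 0 \cdot 2 \left(-3\right) 0 = 0 \cdot 0 = 0$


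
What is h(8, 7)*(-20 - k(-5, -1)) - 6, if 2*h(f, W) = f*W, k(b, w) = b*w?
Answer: -706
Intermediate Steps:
h(f, W) = W*f/2 (h(f, W) = (f*W)/2 = (W*f)/2 = W*f/2)
h(8, 7)*(-20 - k(-5, -1)) - 6 = ((½)*7*8)*(-20 - (-5)*(-1)) - 6 = 28*(-20 - 1*5) - 6 = 28*(-20 - 5) - 6 = 28*(-25) - 6 = -700 - 6 = -706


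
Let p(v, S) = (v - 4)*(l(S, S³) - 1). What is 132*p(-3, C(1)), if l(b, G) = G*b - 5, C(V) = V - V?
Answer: 5544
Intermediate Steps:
C(V) = 0
l(b, G) = -5 + G*b
p(v, S) = (-6 + S⁴)*(-4 + v) (p(v, S) = (v - 4)*((-5 + S³*S) - 1) = (-4 + v)*((-5 + S⁴) - 1) = (-4 + v)*(-6 + S⁴) = (-6 + S⁴)*(-4 + v))
132*p(-3, C(1)) = 132*(24 - 1*(-3) - 4*0⁴ - 3*(-5 + 0⁴)) = 132*(24 + 3 - 4*0 - 3*(-5 + 0)) = 132*(24 + 3 + 0 - 3*(-5)) = 132*(24 + 3 + 0 + 15) = 132*42 = 5544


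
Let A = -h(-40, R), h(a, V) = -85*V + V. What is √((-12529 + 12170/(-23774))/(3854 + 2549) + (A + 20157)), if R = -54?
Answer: √90482784003783678553/76112461 ≈ 124.98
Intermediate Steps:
h(a, V) = -84*V
A = -4536 (A = -(-84)*(-54) = -1*4536 = -4536)
√((-12529 + 12170/(-23774))/(3854 + 2549) + (A + 20157)) = √((-12529 + 12170/(-23774))/(3854 + 2549) + (-4536 + 20157)) = √((-12529 + 12170*(-1/23774))/6403 + 15621) = √((-12529 - 6085/11887)*(1/6403) + 15621) = √(-148938308/11887*1/6403 + 15621) = √(-148938308/76112461 + 15621) = √(1188803814973/76112461) = √90482784003783678553/76112461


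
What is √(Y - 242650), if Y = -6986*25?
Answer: 10*I*√4173 ≈ 645.99*I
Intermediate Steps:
Y = -174650
√(Y - 242650) = √(-174650 - 242650) = √(-417300) = 10*I*√4173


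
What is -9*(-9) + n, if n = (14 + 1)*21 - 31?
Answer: 365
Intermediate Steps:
n = 284 (n = 15*21 - 31 = 315 - 31 = 284)
-9*(-9) + n = -9*(-9) + 284 = 81 + 284 = 365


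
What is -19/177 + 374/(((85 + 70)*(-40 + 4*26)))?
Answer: -61141/877920 ≈ -0.069643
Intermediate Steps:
-19/177 + 374/(((85 + 70)*(-40 + 4*26))) = -19*1/177 + 374/((155*(-40 + 104))) = -19/177 + 374/((155*64)) = -19/177 + 374/9920 = -19/177 + 374*(1/9920) = -19/177 + 187/4960 = -61141/877920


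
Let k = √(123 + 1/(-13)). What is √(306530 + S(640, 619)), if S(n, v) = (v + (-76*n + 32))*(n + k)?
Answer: √(-5138686670 - 623857*√20774)/13 ≈ 5562.2*I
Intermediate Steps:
k = √20774/13 (k = √(123 - 1/13) = √(1598/13) = √20774/13 ≈ 11.087)
S(n, v) = (n + √20774/13)*(32 + v - 76*n) (S(n, v) = (v + (-76*n + 32))*(n + √20774/13) = (v + (32 - 76*n))*(n + √20774/13) = (32 + v - 76*n)*(n + √20774/13) = (n + √20774/13)*(32 + v - 76*n))
√(306530 + S(640, 619)) = √(306530 + (-76*640² + 32*640 + 32*√20774/13 + 640*619 - 76/13*640*√20774 + (1/13)*619*√20774)) = √(306530 + (-76*409600 + 20480 + 32*√20774/13 + 396160 - 48640*√20774/13 + 619*√20774/13)) = √(306530 + (-31129600 + 20480 + 32*√20774/13 + 396160 - 48640*√20774/13 + 619*√20774/13)) = √(306530 + (-30712960 - 47989*√20774/13)) = √(-30406430 - 47989*√20774/13)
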